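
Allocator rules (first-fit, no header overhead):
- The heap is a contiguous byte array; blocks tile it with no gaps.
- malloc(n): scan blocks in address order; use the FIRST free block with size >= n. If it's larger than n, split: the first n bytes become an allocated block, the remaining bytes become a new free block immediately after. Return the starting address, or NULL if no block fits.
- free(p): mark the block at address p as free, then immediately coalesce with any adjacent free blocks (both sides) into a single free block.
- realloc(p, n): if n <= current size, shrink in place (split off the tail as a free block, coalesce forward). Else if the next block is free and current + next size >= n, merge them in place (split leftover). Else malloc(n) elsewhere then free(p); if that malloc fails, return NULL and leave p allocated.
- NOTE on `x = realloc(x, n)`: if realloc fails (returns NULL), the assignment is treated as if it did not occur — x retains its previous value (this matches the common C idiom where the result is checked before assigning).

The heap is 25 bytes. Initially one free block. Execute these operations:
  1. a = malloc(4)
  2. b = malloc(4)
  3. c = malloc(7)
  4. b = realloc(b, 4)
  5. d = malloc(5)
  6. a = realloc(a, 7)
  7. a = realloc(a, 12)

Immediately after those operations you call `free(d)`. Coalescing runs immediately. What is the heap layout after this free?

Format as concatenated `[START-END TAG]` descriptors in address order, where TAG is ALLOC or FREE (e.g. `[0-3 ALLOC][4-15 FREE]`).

Answer: [0-3 ALLOC][4-7 ALLOC][8-14 ALLOC][15-24 FREE]

Derivation:
Op 1: a = malloc(4) -> a = 0; heap: [0-3 ALLOC][4-24 FREE]
Op 2: b = malloc(4) -> b = 4; heap: [0-3 ALLOC][4-7 ALLOC][8-24 FREE]
Op 3: c = malloc(7) -> c = 8; heap: [0-3 ALLOC][4-7 ALLOC][8-14 ALLOC][15-24 FREE]
Op 4: b = realloc(b, 4) -> b = 4; heap: [0-3 ALLOC][4-7 ALLOC][8-14 ALLOC][15-24 FREE]
Op 5: d = malloc(5) -> d = 15; heap: [0-3 ALLOC][4-7 ALLOC][8-14 ALLOC][15-19 ALLOC][20-24 FREE]
Op 6: a = realloc(a, 7) -> NULL (a unchanged); heap: [0-3 ALLOC][4-7 ALLOC][8-14 ALLOC][15-19 ALLOC][20-24 FREE]
Op 7: a = realloc(a, 12) -> NULL (a unchanged); heap: [0-3 ALLOC][4-7 ALLOC][8-14 ALLOC][15-19 ALLOC][20-24 FREE]
free(d): d = 15 -> block [15-19 ALLOC]; mark free, coalesce with adjacent free neighbors -> [0-3 ALLOC][4-7 ALLOC][8-14 ALLOC][15-24 FREE]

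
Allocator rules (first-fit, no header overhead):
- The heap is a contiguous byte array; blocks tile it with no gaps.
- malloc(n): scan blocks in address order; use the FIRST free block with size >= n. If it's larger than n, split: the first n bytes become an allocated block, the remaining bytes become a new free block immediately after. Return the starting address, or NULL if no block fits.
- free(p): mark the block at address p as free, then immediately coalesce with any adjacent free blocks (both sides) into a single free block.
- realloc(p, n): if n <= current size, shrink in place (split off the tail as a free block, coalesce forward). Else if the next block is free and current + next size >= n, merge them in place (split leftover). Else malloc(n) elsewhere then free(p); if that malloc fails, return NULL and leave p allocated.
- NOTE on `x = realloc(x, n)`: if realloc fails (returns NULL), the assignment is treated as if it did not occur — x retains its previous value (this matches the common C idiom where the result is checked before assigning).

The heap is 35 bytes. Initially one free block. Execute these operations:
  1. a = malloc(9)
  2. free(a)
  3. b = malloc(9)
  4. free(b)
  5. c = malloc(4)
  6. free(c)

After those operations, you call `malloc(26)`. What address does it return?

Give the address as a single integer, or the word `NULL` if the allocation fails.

Op 1: a = malloc(9) -> a = 0; heap: [0-8 ALLOC][9-34 FREE]
Op 2: free(a) -> (freed a); heap: [0-34 FREE]
Op 3: b = malloc(9) -> b = 0; heap: [0-8 ALLOC][9-34 FREE]
Op 4: free(b) -> (freed b); heap: [0-34 FREE]
Op 5: c = malloc(4) -> c = 0; heap: [0-3 ALLOC][4-34 FREE]
Op 6: free(c) -> (freed c); heap: [0-34 FREE]
malloc(26): first-fit scan over [0-34 FREE] -> 0

Answer: 0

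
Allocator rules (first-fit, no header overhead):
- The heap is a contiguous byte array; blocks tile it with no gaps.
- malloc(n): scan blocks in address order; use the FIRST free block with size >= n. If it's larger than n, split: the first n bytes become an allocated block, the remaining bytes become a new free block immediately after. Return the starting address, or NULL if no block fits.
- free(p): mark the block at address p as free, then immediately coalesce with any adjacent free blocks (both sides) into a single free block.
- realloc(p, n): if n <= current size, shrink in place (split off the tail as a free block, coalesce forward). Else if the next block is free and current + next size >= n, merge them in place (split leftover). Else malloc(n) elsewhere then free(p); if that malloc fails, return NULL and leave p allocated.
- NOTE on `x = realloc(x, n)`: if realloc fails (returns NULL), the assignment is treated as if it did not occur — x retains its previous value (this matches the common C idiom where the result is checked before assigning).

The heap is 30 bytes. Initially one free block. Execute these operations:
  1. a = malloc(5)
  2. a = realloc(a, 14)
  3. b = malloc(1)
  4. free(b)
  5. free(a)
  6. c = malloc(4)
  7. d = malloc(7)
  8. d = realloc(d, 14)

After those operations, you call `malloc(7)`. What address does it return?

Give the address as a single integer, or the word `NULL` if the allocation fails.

Answer: 18

Derivation:
Op 1: a = malloc(5) -> a = 0; heap: [0-4 ALLOC][5-29 FREE]
Op 2: a = realloc(a, 14) -> a = 0; heap: [0-13 ALLOC][14-29 FREE]
Op 3: b = malloc(1) -> b = 14; heap: [0-13 ALLOC][14-14 ALLOC][15-29 FREE]
Op 4: free(b) -> (freed b); heap: [0-13 ALLOC][14-29 FREE]
Op 5: free(a) -> (freed a); heap: [0-29 FREE]
Op 6: c = malloc(4) -> c = 0; heap: [0-3 ALLOC][4-29 FREE]
Op 7: d = malloc(7) -> d = 4; heap: [0-3 ALLOC][4-10 ALLOC][11-29 FREE]
Op 8: d = realloc(d, 14) -> d = 4; heap: [0-3 ALLOC][4-17 ALLOC][18-29 FREE]
malloc(7): first-fit scan over [0-3 ALLOC][4-17 ALLOC][18-29 FREE] -> 18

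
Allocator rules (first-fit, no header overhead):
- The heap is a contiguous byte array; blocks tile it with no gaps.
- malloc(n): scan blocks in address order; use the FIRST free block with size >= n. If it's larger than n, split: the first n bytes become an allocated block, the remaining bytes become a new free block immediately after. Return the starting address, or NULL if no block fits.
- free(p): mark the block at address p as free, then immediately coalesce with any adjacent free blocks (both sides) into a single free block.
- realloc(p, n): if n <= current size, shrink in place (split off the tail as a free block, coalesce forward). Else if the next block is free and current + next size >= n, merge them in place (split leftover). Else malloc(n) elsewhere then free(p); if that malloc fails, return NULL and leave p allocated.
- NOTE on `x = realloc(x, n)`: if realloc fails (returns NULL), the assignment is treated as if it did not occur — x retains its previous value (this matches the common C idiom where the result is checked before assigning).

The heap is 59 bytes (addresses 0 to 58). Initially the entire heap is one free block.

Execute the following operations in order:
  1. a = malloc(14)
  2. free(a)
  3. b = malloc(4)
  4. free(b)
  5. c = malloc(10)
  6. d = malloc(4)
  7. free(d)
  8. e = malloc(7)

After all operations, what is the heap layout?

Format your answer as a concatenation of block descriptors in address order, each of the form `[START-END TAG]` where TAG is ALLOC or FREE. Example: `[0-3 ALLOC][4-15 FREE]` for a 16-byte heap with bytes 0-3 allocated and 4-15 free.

Answer: [0-9 ALLOC][10-16 ALLOC][17-58 FREE]

Derivation:
Op 1: a = malloc(14) -> a = 0; heap: [0-13 ALLOC][14-58 FREE]
Op 2: free(a) -> (freed a); heap: [0-58 FREE]
Op 3: b = malloc(4) -> b = 0; heap: [0-3 ALLOC][4-58 FREE]
Op 4: free(b) -> (freed b); heap: [0-58 FREE]
Op 5: c = malloc(10) -> c = 0; heap: [0-9 ALLOC][10-58 FREE]
Op 6: d = malloc(4) -> d = 10; heap: [0-9 ALLOC][10-13 ALLOC][14-58 FREE]
Op 7: free(d) -> (freed d); heap: [0-9 ALLOC][10-58 FREE]
Op 8: e = malloc(7) -> e = 10; heap: [0-9 ALLOC][10-16 ALLOC][17-58 FREE]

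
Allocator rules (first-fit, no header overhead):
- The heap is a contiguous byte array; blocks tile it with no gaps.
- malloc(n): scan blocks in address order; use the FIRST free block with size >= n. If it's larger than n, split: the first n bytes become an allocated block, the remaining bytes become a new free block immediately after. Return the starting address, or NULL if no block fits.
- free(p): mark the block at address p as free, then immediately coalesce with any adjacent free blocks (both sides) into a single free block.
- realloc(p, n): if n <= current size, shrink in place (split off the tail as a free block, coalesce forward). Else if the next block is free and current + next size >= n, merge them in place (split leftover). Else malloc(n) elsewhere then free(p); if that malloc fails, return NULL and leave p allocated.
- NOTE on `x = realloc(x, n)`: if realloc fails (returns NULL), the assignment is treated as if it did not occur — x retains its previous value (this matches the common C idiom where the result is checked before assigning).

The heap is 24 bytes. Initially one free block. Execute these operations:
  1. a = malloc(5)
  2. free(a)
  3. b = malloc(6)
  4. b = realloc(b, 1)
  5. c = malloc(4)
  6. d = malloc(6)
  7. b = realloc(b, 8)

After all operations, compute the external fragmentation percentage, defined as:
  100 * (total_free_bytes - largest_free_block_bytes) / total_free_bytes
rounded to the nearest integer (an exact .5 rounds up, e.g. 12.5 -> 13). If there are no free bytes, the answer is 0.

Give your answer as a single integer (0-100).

Op 1: a = malloc(5) -> a = 0; heap: [0-4 ALLOC][5-23 FREE]
Op 2: free(a) -> (freed a); heap: [0-23 FREE]
Op 3: b = malloc(6) -> b = 0; heap: [0-5 ALLOC][6-23 FREE]
Op 4: b = realloc(b, 1) -> b = 0; heap: [0-0 ALLOC][1-23 FREE]
Op 5: c = malloc(4) -> c = 1; heap: [0-0 ALLOC][1-4 ALLOC][5-23 FREE]
Op 6: d = malloc(6) -> d = 5; heap: [0-0 ALLOC][1-4 ALLOC][5-10 ALLOC][11-23 FREE]
Op 7: b = realloc(b, 8) -> b = 11; heap: [0-0 FREE][1-4 ALLOC][5-10 ALLOC][11-18 ALLOC][19-23 FREE]
Free blocks: [1 5] total_free=6 largest=5 -> 100*(6-5)/6 = 100/6 ≈ 16.667 -> rounds to 17

Answer: 17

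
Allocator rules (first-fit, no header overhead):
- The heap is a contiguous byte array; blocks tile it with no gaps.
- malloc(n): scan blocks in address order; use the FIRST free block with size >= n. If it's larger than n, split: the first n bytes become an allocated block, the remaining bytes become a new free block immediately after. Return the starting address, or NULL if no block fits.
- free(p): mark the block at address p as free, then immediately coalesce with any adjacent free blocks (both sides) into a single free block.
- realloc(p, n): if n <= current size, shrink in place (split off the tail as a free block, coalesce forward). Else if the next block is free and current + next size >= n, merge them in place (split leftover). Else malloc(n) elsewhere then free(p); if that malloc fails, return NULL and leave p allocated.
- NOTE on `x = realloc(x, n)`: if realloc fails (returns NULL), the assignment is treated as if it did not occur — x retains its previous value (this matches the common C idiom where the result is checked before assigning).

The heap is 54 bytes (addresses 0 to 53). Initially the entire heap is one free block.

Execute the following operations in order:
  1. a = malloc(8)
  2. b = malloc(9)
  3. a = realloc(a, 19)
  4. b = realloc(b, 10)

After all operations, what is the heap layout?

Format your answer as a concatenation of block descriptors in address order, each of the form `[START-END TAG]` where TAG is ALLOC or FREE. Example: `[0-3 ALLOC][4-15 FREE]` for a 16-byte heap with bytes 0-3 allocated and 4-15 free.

Answer: [0-16 FREE][17-35 ALLOC][36-45 ALLOC][46-53 FREE]

Derivation:
Op 1: a = malloc(8) -> a = 0; heap: [0-7 ALLOC][8-53 FREE]
Op 2: b = malloc(9) -> b = 8; heap: [0-7 ALLOC][8-16 ALLOC][17-53 FREE]
Op 3: a = realloc(a, 19) -> a = 17; heap: [0-7 FREE][8-16 ALLOC][17-35 ALLOC][36-53 FREE]
Op 4: b = realloc(b, 10) -> b = 36; heap: [0-16 FREE][17-35 ALLOC][36-45 ALLOC][46-53 FREE]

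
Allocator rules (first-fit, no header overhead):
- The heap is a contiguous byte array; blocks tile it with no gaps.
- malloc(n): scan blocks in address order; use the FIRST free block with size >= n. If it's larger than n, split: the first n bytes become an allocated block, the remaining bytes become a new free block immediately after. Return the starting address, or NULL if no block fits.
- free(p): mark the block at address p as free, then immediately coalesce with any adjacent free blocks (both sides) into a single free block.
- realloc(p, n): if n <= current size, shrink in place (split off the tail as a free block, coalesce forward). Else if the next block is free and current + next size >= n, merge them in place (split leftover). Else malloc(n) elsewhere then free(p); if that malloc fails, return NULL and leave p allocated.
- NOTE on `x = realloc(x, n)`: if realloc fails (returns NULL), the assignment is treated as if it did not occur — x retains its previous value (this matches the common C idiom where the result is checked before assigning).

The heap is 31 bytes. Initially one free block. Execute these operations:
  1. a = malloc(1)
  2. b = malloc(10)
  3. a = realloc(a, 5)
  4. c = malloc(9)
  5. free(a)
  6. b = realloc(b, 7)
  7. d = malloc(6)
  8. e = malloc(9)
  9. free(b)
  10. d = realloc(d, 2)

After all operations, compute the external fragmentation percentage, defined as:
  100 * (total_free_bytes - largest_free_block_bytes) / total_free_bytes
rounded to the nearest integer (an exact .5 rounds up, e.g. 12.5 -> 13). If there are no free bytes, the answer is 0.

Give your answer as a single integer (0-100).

Answer: 60

Derivation:
Op 1: a = malloc(1) -> a = 0; heap: [0-0 ALLOC][1-30 FREE]
Op 2: b = malloc(10) -> b = 1; heap: [0-0 ALLOC][1-10 ALLOC][11-30 FREE]
Op 3: a = realloc(a, 5) -> a = 11; heap: [0-0 FREE][1-10 ALLOC][11-15 ALLOC][16-30 FREE]
Op 4: c = malloc(9) -> c = 16; heap: [0-0 FREE][1-10 ALLOC][11-15 ALLOC][16-24 ALLOC][25-30 FREE]
Op 5: free(a) -> (freed a); heap: [0-0 FREE][1-10 ALLOC][11-15 FREE][16-24 ALLOC][25-30 FREE]
Op 6: b = realloc(b, 7) -> b = 1; heap: [0-0 FREE][1-7 ALLOC][8-15 FREE][16-24 ALLOC][25-30 FREE]
Op 7: d = malloc(6) -> d = 8; heap: [0-0 FREE][1-7 ALLOC][8-13 ALLOC][14-15 FREE][16-24 ALLOC][25-30 FREE]
Op 8: e = malloc(9) -> e = NULL; heap: [0-0 FREE][1-7 ALLOC][8-13 ALLOC][14-15 FREE][16-24 ALLOC][25-30 FREE]
Op 9: free(b) -> (freed b); heap: [0-7 FREE][8-13 ALLOC][14-15 FREE][16-24 ALLOC][25-30 FREE]
Op 10: d = realloc(d, 2) -> d = 8; heap: [0-7 FREE][8-9 ALLOC][10-15 FREE][16-24 ALLOC][25-30 FREE]
Free blocks: [8 6 6] total_free=20 largest=8 -> 100*(20-8)/20 = 1200/20 = 60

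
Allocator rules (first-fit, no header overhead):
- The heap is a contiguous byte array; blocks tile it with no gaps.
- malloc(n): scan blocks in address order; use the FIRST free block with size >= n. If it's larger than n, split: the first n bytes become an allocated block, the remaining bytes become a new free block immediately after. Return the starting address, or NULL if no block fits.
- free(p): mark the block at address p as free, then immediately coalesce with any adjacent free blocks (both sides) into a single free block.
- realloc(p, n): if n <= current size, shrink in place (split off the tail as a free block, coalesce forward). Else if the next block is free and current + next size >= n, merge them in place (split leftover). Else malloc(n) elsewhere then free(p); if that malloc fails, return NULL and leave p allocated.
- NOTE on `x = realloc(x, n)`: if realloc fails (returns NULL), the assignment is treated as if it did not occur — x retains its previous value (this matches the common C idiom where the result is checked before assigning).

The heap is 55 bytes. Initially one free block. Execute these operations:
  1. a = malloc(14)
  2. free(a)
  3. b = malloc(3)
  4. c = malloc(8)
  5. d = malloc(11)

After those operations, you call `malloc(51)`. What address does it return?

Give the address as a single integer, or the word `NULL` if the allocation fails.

Answer: NULL

Derivation:
Op 1: a = malloc(14) -> a = 0; heap: [0-13 ALLOC][14-54 FREE]
Op 2: free(a) -> (freed a); heap: [0-54 FREE]
Op 3: b = malloc(3) -> b = 0; heap: [0-2 ALLOC][3-54 FREE]
Op 4: c = malloc(8) -> c = 3; heap: [0-2 ALLOC][3-10 ALLOC][11-54 FREE]
Op 5: d = malloc(11) -> d = 11; heap: [0-2 ALLOC][3-10 ALLOC][11-21 ALLOC][22-54 FREE]
malloc(51): first-fit scan over [0-2 ALLOC][3-10 ALLOC][11-21 ALLOC][22-54 FREE] -> NULL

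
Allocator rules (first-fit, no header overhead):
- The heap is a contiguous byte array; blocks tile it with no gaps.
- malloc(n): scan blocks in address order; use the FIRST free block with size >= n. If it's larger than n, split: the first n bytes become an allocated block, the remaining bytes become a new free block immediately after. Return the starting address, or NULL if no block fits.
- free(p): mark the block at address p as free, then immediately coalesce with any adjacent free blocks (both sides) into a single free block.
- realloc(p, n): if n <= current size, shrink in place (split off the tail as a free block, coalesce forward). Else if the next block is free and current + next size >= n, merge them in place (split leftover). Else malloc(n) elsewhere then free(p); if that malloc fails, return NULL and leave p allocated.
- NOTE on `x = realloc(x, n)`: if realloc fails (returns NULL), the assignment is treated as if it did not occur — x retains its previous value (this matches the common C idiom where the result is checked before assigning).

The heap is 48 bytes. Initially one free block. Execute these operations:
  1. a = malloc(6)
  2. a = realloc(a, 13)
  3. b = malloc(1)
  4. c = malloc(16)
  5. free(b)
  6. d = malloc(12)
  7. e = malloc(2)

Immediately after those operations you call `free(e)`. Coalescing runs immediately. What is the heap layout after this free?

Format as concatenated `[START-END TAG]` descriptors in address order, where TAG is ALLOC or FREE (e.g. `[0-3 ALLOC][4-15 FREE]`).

Op 1: a = malloc(6) -> a = 0; heap: [0-5 ALLOC][6-47 FREE]
Op 2: a = realloc(a, 13) -> a = 0; heap: [0-12 ALLOC][13-47 FREE]
Op 3: b = malloc(1) -> b = 13; heap: [0-12 ALLOC][13-13 ALLOC][14-47 FREE]
Op 4: c = malloc(16) -> c = 14; heap: [0-12 ALLOC][13-13 ALLOC][14-29 ALLOC][30-47 FREE]
Op 5: free(b) -> (freed b); heap: [0-12 ALLOC][13-13 FREE][14-29 ALLOC][30-47 FREE]
Op 6: d = malloc(12) -> d = 30; heap: [0-12 ALLOC][13-13 FREE][14-29 ALLOC][30-41 ALLOC][42-47 FREE]
Op 7: e = malloc(2) -> e = 42; heap: [0-12 ALLOC][13-13 FREE][14-29 ALLOC][30-41 ALLOC][42-43 ALLOC][44-47 FREE]
free(e): e = 42 -> block [42-43 ALLOC]; mark free, coalesce with adjacent free neighbors -> [0-12 ALLOC][13-13 FREE][14-29 ALLOC][30-41 ALLOC][42-47 FREE]

Answer: [0-12 ALLOC][13-13 FREE][14-29 ALLOC][30-41 ALLOC][42-47 FREE]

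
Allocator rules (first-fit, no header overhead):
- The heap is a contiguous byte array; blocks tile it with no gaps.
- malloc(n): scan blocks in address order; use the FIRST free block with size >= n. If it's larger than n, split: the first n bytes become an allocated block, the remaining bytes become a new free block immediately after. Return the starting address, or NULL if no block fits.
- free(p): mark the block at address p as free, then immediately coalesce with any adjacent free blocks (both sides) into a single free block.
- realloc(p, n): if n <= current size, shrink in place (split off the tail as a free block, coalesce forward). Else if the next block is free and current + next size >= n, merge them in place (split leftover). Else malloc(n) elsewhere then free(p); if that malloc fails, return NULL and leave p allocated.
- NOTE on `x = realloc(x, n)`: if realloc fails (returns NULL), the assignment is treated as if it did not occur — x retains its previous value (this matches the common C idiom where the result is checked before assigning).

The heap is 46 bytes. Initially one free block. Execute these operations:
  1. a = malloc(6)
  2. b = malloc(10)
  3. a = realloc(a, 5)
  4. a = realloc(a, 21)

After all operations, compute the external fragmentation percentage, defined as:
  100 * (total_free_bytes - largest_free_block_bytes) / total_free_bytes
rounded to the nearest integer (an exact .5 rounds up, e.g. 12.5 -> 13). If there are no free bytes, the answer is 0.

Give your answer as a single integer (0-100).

Op 1: a = malloc(6) -> a = 0; heap: [0-5 ALLOC][6-45 FREE]
Op 2: b = malloc(10) -> b = 6; heap: [0-5 ALLOC][6-15 ALLOC][16-45 FREE]
Op 3: a = realloc(a, 5) -> a = 0; heap: [0-4 ALLOC][5-5 FREE][6-15 ALLOC][16-45 FREE]
Op 4: a = realloc(a, 21) -> a = 16; heap: [0-5 FREE][6-15 ALLOC][16-36 ALLOC][37-45 FREE]
Free blocks: [6 9] total_free=15 largest=9 -> 100*(15-9)/15 = 600/15 = 40

Answer: 40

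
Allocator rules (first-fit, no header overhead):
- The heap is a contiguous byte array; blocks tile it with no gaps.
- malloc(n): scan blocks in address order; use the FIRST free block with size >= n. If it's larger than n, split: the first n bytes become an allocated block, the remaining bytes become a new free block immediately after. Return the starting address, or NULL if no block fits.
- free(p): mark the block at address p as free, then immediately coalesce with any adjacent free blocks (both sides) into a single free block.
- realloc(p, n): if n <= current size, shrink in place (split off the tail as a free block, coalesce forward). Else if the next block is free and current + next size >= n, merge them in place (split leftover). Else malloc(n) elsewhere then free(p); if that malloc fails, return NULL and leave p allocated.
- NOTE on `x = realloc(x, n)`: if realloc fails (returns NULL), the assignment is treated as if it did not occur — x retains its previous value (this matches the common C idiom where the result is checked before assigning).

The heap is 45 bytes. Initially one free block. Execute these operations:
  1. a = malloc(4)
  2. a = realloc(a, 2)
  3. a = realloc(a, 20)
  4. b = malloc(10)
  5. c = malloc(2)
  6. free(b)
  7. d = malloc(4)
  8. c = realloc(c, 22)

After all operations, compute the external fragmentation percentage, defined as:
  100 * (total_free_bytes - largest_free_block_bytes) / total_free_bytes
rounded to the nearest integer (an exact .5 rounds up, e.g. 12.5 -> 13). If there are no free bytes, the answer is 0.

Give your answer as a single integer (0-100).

Answer: 32

Derivation:
Op 1: a = malloc(4) -> a = 0; heap: [0-3 ALLOC][4-44 FREE]
Op 2: a = realloc(a, 2) -> a = 0; heap: [0-1 ALLOC][2-44 FREE]
Op 3: a = realloc(a, 20) -> a = 0; heap: [0-19 ALLOC][20-44 FREE]
Op 4: b = malloc(10) -> b = 20; heap: [0-19 ALLOC][20-29 ALLOC][30-44 FREE]
Op 5: c = malloc(2) -> c = 30; heap: [0-19 ALLOC][20-29 ALLOC][30-31 ALLOC][32-44 FREE]
Op 6: free(b) -> (freed b); heap: [0-19 ALLOC][20-29 FREE][30-31 ALLOC][32-44 FREE]
Op 7: d = malloc(4) -> d = 20; heap: [0-19 ALLOC][20-23 ALLOC][24-29 FREE][30-31 ALLOC][32-44 FREE]
Op 8: c = realloc(c, 22) -> NULL (c unchanged); heap: [0-19 ALLOC][20-23 ALLOC][24-29 FREE][30-31 ALLOC][32-44 FREE]
Free blocks: [6 13] total_free=19 largest=13 -> 100*(19-13)/19 = 600/19 ≈ 31.579 -> rounds to 32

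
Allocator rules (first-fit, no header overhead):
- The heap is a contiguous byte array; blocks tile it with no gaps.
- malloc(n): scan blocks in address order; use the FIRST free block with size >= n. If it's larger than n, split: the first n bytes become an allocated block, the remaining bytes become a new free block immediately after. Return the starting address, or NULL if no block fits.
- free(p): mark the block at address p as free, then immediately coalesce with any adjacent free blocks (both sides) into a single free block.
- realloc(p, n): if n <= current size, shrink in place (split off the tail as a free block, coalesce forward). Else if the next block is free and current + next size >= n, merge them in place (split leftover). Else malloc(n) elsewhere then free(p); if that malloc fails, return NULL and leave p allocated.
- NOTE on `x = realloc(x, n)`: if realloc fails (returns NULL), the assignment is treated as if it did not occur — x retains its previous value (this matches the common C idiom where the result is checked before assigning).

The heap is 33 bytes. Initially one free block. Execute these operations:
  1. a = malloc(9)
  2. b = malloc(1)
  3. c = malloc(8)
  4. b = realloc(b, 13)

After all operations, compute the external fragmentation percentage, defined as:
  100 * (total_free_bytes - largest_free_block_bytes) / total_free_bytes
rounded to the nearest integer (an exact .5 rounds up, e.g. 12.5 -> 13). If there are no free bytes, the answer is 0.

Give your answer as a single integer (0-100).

Answer: 33

Derivation:
Op 1: a = malloc(9) -> a = 0; heap: [0-8 ALLOC][9-32 FREE]
Op 2: b = malloc(1) -> b = 9; heap: [0-8 ALLOC][9-9 ALLOC][10-32 FREE]
Op 3: c = malloc(8) -> c = 10; heap: [0-8 ALLOC][9-9 ALLOC][10-17 ALLOC][18-32 FREE]
Op 4: b = realloc(b, 13) -> b = 18; heap: [0-8 ALLOC][9-9 FREE][10-17 ALLOC][18-30 ALLOC][31-32 FREE]
Free blocks: [1 2] total_free=3 largest=2 -> 100*(3-2)/3 = 100/3 ≈ 33.333 -> rounds to 33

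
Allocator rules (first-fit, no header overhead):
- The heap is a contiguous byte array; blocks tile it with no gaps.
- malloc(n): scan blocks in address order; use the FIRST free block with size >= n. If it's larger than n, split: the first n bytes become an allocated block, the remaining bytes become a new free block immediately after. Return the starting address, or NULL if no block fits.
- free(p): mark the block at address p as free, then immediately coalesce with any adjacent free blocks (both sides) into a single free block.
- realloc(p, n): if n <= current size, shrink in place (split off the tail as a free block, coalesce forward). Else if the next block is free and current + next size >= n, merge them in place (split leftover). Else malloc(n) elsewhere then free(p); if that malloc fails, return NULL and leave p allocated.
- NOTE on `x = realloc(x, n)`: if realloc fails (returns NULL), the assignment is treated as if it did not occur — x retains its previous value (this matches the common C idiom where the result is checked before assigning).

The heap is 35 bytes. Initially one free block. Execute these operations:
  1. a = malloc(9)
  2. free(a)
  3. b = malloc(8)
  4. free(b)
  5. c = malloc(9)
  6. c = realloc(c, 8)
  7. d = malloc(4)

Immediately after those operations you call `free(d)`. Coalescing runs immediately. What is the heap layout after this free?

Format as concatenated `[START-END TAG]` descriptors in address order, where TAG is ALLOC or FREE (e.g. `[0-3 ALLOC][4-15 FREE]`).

Answer: [0-7 ALLOC][8-34 FREE]

Derivation:
Op 1: a = malloc(9) -> a = 0; heap: [0-8 ALLOC][9-34 FREE]
Op 2: free(a) -> (freed a); heap: [0-34 FREE]
Op 3: b = malloc(8) -> b = 0; heap: [0-7 ALLOC][8-34 FREE]
Op 4: free(b) -> (freed b); heap: [0-34 FREE]
Op 5: c = malloc(9) -> c = 0; heap: [0-8 ALLOC][9-34 FREE]
Op 6: c = realloc(c, 8) -> c = 0; heap: [0-7 ALLOC][8-34 FREE]
Op 7: d = malloc(4) -> d = 8; heap: [0-7 ALLOC][8-11 ALLOC][12-34 FREE]
free(d): d = 8 -> block [8-11 ALLOC]; mark free, coalesce with adjacent free neighbors -> [0-7 ALLOC][8-34 FREE]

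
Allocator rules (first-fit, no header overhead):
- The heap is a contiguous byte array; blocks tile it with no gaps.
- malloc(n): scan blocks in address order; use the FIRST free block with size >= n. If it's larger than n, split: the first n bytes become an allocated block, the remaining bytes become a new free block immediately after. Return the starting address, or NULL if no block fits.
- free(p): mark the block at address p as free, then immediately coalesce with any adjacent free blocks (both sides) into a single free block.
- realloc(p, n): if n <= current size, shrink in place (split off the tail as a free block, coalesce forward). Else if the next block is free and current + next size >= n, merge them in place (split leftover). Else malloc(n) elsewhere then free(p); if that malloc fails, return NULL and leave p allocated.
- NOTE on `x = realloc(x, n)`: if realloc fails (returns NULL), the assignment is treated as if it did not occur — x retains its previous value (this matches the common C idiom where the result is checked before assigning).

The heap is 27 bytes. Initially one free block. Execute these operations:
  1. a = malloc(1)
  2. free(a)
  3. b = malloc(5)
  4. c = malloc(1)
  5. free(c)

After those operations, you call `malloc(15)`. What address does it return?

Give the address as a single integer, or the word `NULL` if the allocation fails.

Op 1: a = malloc(1) -> a = 0; heap: [0-0 ALLOC][1-26 FREE]
Op 2: free(a) -> (freed a); heap: [0-26 FREE]
Op 3: b = malloc(5) -> b = 0; heap: [0-4 ALLOC][5-26 FREE]
Op 4: c = malloc(1) -> c = 5; heap: [0-4 ALLOC][5-5 ALLOC][6-26 FREE]
Op 5: free(c) -> (freed c); heap: [0-4 ALLOC][5-26 FREE]
malloc(15): first-fit scan over [0-4 ALLOC][5-26 FREE] -> 5

Answer: 5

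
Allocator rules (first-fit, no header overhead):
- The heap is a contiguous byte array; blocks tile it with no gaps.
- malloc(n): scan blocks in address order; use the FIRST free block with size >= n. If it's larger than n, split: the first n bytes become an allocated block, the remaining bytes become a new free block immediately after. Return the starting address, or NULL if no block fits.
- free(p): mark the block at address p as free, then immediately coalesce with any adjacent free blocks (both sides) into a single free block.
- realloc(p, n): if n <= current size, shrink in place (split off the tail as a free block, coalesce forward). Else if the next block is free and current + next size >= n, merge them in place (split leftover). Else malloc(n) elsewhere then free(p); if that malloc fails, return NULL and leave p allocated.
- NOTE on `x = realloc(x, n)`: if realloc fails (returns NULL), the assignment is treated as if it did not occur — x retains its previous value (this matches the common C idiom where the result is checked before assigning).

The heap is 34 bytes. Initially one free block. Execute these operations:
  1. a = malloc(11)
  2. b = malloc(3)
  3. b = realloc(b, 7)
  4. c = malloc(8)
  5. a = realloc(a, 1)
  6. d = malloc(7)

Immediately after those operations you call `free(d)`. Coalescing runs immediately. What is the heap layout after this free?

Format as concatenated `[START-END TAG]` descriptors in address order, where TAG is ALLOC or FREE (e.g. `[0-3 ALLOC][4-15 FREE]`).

Answer: [0-0 ALLOC][1-10 FREE][11-17 ALLOC][18-25 ALLOC][26-33 FREE]

Derivation:
Op 1: a = malloc(11) -> a = 0; heap: [0-10 ALLOC][11-33 FREE]
Op 2: b = malloc(3) -> b = 11; heap: [0-10 ALLOC][11-13 ALLOC][14-33 FREE]
Op 3: b = realloc(b, 7) -> b = 11; heap: [0-10 ALLOC][11-17 ALLOC][18-33 FREE]
Op 4: c = malloc(8) -> c = 18; heap: [0-10 ALLOC][11-17 ALLOC][18-25 ALLOC][26-33 FREE]
Op 5: a = realloc(a, 1) -> a = 0; heap: [0-0 ALLOC][1-10 FREE][11-17 ALLOC][18-25 ALLOC][26-33 FREE]
Op 6: d = malloc(7) -> d = 1; heap: [0-0 ALLOC][1-7 ALLOC][8-10 FREE][11-17 ALLOC][18-25 ALLOC][26-33 FREE]
free(d): d = 1 -> block [1-7 ALLOC]; mark free, coalesce with adjacent free neighbors -> [0-0 ALLOC][1-10 FREE][11-17 ALLOC][18-25 ALLOC][26-33 FREE]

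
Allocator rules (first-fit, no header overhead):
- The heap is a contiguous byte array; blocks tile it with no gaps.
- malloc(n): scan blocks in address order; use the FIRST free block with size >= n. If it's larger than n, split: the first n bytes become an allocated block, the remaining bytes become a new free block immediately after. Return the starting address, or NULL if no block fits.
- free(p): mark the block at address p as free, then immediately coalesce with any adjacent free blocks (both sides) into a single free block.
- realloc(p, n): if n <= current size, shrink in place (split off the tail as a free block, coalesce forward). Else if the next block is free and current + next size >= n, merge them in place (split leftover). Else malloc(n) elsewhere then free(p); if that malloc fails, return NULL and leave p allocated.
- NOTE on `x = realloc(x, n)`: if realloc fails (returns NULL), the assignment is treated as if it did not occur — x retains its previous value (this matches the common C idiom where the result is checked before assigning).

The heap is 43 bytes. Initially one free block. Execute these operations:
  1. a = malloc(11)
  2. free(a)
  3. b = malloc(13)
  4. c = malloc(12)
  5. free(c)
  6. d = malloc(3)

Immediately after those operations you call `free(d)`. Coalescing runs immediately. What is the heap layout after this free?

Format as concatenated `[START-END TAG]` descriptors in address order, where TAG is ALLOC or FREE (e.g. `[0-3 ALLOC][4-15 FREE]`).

Op 1: a = malloc(11) -> a = 0; heap: [0-10 ALLOC][11-42 FREE]
Op 2: free(a) -> (freed a); heap: [0-42 FREE]
Op 3: b = malloc(13) -> b = 0; heap: [0-12 ALLOC][13-42 FREE]
Op 4: c = malloc(12) -> c = 13; heap: [0-12 ALLOC][13-24 ALLOC][25-42 FREE]
Op 5: free(c) -> (freed c); heap: [0-12 ALLOC][13-42 FREE]
Op 6: d = malloc(3) -> d = 13; heap: [0-12 ALLOC][13-15 ALLOC][16-42 FREE]
free(d): d = 13 -> block [13-15 ALLOC]; mark free, coalesce with adjacent free neighbors -> [0-12 ALLOC][13-42 FREE]

Answer: [0-12 ALLOC][13-42 FREE]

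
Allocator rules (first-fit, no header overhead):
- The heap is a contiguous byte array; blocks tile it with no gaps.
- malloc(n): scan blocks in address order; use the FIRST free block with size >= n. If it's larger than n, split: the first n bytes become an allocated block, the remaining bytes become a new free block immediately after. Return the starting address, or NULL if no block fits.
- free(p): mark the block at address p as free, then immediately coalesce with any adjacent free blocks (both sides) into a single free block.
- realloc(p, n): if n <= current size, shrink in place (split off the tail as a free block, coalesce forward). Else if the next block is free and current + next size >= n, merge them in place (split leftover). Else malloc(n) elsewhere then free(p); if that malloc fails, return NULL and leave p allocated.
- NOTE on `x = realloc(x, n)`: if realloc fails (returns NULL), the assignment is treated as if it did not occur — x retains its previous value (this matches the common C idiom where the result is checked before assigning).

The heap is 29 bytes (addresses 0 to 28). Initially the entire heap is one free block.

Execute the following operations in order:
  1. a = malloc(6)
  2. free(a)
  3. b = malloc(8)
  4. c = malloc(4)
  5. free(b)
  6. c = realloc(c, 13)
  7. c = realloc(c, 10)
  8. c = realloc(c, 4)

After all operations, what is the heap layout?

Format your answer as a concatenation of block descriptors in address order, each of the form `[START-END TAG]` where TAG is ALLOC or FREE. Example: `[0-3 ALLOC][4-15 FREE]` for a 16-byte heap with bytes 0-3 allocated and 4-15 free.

Answer: [0-7 FREE][8-11 ALLOC][12-28 FREE]

Derivation:
Op 1: a = malloc(6) -> a = 0; heap: [0-5 ALLOC][6-28 FREE]
Op 2: free(a) -> (freed a); heap: [0-28 FREE]
Op 3: b = malloc(8) -> b = 0; heap: [0-7 ALLOC][8-28 FREE]
Op 4: c = malloc(4) -> c = 8; heap: [0-7 ALLOC][8-11 ALLOC][12-28 FREE]
Op 5: free(b) -> (freed b); heap: [0-7 FREE][8-11 ALLOC][12-28 FREE]
Op 6: c = realloc(c, 13) -> c = 8; heap: [0-7 FREE][8-20 ALLOC][21-28 FREE]
Op 7: c = realloc(c, 10) -> c = 8; heap: [0-7 FREE][8-17 ALLOC][18-28 FREE]
Op 8: c = realloc(c, 4) -> c = 8; heap: [0-7 FREE][8-11 ALLOC][12-28 FREE]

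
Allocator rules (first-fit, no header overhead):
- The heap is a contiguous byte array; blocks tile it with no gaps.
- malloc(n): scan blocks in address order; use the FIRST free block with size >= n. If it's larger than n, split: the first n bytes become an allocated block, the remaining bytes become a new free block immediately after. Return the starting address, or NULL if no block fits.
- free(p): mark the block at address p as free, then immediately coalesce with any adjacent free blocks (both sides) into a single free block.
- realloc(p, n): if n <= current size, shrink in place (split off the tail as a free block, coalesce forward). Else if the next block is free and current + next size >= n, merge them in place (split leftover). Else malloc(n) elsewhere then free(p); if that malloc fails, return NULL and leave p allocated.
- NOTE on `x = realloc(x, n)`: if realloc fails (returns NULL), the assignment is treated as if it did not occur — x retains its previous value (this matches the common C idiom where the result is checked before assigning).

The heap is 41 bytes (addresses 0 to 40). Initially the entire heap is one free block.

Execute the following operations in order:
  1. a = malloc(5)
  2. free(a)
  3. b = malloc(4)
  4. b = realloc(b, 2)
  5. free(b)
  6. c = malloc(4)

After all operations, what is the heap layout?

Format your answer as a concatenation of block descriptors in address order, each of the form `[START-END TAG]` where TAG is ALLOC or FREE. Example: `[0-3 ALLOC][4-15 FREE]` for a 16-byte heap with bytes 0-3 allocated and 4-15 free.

Answer: [0-3 ALLOC][4-40 FREE]

Derivation:
Op 1: a = malloc(5) -> a = 0; heap: [0-4 ALLOC][5-40 FREE]
Op 2: free(a) -> (freed a); heap: [0-40 FREE]
Op 3: b = malloc(4) -> b = 0; heap: [0-3 ALLOC][4-40 FREE]
Op 4: b = realloc(b, 2) -> b = 0; heap: [0-1 ALLOC][2-40 FREE]
Op 5: free(b) -> (freed b); heap: [0-40 FREE]
Op 6: c = malloc(4) -> c = 0; heap: [0-3 ALLOC][4-40 FREE]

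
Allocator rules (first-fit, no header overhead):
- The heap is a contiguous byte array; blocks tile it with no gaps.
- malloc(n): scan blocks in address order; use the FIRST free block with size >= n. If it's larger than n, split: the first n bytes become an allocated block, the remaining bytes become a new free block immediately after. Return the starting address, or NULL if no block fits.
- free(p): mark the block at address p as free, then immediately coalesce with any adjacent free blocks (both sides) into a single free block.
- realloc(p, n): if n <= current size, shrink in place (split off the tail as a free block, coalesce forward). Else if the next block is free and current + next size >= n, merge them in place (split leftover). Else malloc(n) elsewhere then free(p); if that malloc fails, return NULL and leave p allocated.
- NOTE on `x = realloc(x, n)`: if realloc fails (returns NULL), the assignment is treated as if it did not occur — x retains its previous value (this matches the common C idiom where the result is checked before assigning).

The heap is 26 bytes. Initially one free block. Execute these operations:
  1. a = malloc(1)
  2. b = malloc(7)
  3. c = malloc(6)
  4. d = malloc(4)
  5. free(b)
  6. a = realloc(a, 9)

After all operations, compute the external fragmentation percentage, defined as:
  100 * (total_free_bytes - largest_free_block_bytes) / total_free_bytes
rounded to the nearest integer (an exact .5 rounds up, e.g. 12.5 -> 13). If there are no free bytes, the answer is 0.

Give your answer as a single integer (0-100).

Op 1: a = malloc(1) -> a = 0; heap: [0-0 ALLOC][1-25 FREE]
Op 2: b = malloc(7) -> b = 1; heap: [0-0 ALLOC][1-7 ALLOC][8-25 FREE]
Op 3: c = malloc(6) -> c = 8; heap: [0-0 ALLOC][1-7 ALLOC][8-13 ALLOC][14-25 FREE]
Op 4: d = malloc(4) -> d = 14; heap: [0-0 ALLOC][1-7 ALLOC][8-13 ALLOC][14-17 ALLOC][18-25 FREE]
Op 5: free(b) -> (freed b); heap: [0-0 ALLOC][1-7 FREE][8-13 ALLOC][14-17 ALLOC][18-25 FREE]
Op 6: a = realloc(a, 9) -> NULL (a unchanged); heap: [0-0 ALLOC][1-7 FREE][8-13 ALLOC][14-17 ALLOC][18-25 FREE]
Free blocks: [7 8] total_free=15 largest=8 -> 100*(15-8)/15 = 700/15 ≈ 46.667 -> rounds to 47

Answer: 47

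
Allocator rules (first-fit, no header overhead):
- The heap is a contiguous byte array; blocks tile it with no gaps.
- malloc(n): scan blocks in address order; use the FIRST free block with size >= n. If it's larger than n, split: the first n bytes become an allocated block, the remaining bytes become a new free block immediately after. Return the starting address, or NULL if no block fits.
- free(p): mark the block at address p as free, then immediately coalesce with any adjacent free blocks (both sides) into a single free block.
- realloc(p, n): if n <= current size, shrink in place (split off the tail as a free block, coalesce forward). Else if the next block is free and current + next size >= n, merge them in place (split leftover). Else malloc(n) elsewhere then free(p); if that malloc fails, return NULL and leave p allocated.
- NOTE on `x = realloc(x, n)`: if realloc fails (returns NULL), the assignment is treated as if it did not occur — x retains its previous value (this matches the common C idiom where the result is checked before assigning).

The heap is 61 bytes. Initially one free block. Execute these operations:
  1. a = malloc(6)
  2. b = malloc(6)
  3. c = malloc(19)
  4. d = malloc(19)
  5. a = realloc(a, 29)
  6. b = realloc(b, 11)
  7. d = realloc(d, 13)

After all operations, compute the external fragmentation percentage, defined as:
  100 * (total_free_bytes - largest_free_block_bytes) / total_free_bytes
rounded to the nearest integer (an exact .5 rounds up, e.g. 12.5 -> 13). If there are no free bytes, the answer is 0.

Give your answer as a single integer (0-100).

Op 1: a = malloc(6) -> a = 0; heap: [0-5 ALLOC][6-60 FREE]
Op 2: b = malloc(6) -> b = 6; heap: [0-5 ALLOC][6-11 ALLOC][12-60 FREE]
Op 3: c = malloc(19) -> c = 12; heap: [0-5 ALLOC][6-11 ALLOC][12-30 ALLOC][31-60 FREE]
Op 4: d = malloc(19) -> d = 31; heap: [0-5 ALLOC][6-11 ALLOC][12-30 ALLOC][31-49 ALLOC][50-60 FREE]
Op 5: a = realloc(a, 29) -> NULL (a unchanged); heap: [0-5 ALLOC][6-11 ALLOC][12-30 ALLOC][31-49 ALLOC][50-60 FREE]
Op 6: b = realloc(b, 11) -> b = 50; heap: [0-5 ALLOC][6-11 FREE][12-30 ALLOC][31-49 ALLOC][50-60 ALLOC]
Op 7: d = realloc(d, 13) -> d = 31; heap: [0-5 ALLOC][6-11 FREE][12-30 ALLOC][31-43 ALLOC][44-49 FREE][50-60 ALLOC]
Free blocks: [6 6] total_free=12 largest=6 -> 100*(12-6)/12 = 600/12 = 50

Answer: 50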